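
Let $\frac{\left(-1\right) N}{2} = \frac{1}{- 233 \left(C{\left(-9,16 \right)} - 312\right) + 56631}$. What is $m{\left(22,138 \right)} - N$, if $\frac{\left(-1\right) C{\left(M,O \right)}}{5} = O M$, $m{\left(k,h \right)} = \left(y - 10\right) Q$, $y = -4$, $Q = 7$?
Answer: $- \frac{3766436}{38433} \approx -98.0$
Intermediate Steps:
$m{\left(k,h \right)} = -98$ ($m{\left(k,h \right)} = \left(-4 - 10\right) 7 = \left(-14\right) 7 = -98$)
$C{\left(M,O \right)} = - 5 M O$ ($C{\left(M,O \right)} = - 5 O M = - 5 M O$)
$N = \frac{2}{38433}$ ($N = - \frac{2}{- 233 \left(\left(-5\right) \left(-9\right) 16 - 312\right) + 56631} = - \frac{2}{- 233 \left(720 - 312\right) + 56631} = - \frac{2}{\left(-233\right) 408 + 56631} = - \frac{2}{-95064 + 56631} = - \frac{2}{-38433} = \left(-2\right) \left(- \frac{1}{38433}\right) = \frac{2}{38433} \approx 5.2039 \cdot 10^{-5}$)
$m{\left(22,138 \right)} - N = -98 - \frac{2}{38433} = - \frac{3766436}{38433}$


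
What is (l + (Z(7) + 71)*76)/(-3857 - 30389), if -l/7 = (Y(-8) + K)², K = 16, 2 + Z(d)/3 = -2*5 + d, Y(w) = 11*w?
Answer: 16016/17123 ≈ 0.93535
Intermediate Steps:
Z(d) = -36 + 3*d (Z(d) = -6 + 3*(-2*5 + d) = -6 + 3*(-10 + d) = -6 + (-30 + 3*d) = -36 + 3*d)
l = -36288 (l = -7*(11*(-8) + 16)² = -7*(-88 + 16)² = -7*(-72)² = -7*5184 = -36288)
(l + (Z(7) + 71)*76)/(-3857 - 30389) = (-36288 + ((-36 + 3*7) + 71)*76)/(-3857 - 30389) = (-36288 + ((-36 + 21) + 71)*76)/(-34246) = (-36288 + (-15 + 71)*76)*(-1/34246) = (-36288 + 56*76)*(-1/34246) = (-36288 + 4256)*(-1/34246) = -32032*(-1/34246) = 16016/17123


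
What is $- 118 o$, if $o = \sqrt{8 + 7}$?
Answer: $- 118 \sqrt{15} \approx -457.01$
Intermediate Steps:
$o = \sqrt{15} \approx 3.873$
$- 118 o = - 118 \sqrt{15}$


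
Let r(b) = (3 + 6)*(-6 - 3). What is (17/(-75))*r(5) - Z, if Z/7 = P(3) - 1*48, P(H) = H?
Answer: 8334/25 ≈ 333.36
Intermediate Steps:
r(b) = -81 (r(b) = 9*(-9) = -81)
Z = -315 (Z = 7*(3 - 1*48) = 7*(3 - 48) = 7*(-45) = -315)
(17/(-75))*r(5) - Z = (17/(-75))*(-81) - 1*(-315) = (17*(-1/75))*(-81) + 315 = -17/75*(-81) + 315 = 459/25 + 315 = 8334/25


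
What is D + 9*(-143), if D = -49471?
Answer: -50758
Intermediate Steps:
D + 9*(-143) = -49471 + 9*(-143) = -49471 - 1287 = -50758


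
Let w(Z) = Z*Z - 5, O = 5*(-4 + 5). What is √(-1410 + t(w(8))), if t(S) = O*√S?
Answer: √(-1410 + 5*√59) ≈ 37.035*I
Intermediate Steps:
O = 5 (O = 5*1 = 5)
w(Z) = -5 + Z² (w(Z) = Z² - 5 = -5 + Z²)
t(S) = 5*√S
√(-1410 + t(w(8))) = √(-1410 + 5*√(-5 + 8²)) = √(-1410 + 5*√(-5 + 64)) = √(-1410 + 5*√59)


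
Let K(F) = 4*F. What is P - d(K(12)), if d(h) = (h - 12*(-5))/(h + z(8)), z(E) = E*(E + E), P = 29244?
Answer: 1286709/44 ≈ 29243.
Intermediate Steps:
z(E) = 2*E² (z(E) = E*(2*E) = 2*E²)
d(h) = (60 + h)/(128 + h) (d(h) = (h - 12*(-5))/(h + 2*8²) = (h + 60)/(h + 2*64) = (60 + h)/(h + 128) = (60 + h)/(128 + h))
P - d(K(12)) = 29244 - (60 + 4*12)/(128 + 4*12) = 29244 - (60 + 48)/(128 + 48) = 29244 - 108/176 = 29244 - 1*27/44 = 29244 - 27/44 = 1286709/44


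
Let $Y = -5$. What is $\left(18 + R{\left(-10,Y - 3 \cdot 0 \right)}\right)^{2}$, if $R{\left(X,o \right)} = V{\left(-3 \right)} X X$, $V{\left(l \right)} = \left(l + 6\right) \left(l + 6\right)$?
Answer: $842724$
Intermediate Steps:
$V{\left(l \right)} = \left(6 + l\right)^{2}$ ($V{\left(l \right)} = \left(6 + l\right) \left(6 + l\right) = \left(6 + l\right)^{2}$)
$R{\left(X,o \right)} = 9 X^{2}$ ($R{\left(X,o \right)} = \left(6 - 3\right)^{2} X X = 3^{2} X X = 9 X X = 9 X^{2}$)
$\left(18 + R{\left(-10,Y - 3 \cdot 0 \right)}\right)^{2} = \left(18 + 9 \left(-10\right)^{2}\right)^{2} = \left(18 + 9 \cdot 100\right)^{2} = \left(18 + 900\right)^{2} = 918^{2} = 842724$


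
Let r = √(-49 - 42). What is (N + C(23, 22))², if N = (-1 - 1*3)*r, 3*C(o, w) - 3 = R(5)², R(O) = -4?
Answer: (19 - 12*I*√91)²/9 ≈ -1415.9 - 483.33*I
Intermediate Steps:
r = I*√91 (r = √(-91) = I*√91 ≈ 9.5394*I)
C(o, w) = 19/3 (C(o, w) = 1 + (⅓)*(-4)² = 1 + (⅓)*16 = 1 + 16/3 = 19/3)
N = -4*I*√91 (N = (-1 - 1*3)*(I*√91) = (-1 - 3)*(I*√91) = -4*I*√91 ≈ -38.158*I)
(N + C(23, 22))² = (-4*I*√91 + 19/3)² = (19/3 - 4*I*√91)²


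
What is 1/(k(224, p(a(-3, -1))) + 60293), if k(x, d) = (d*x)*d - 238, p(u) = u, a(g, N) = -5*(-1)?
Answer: 1/65655 ≈ 1.5231e-5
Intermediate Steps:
a(g, N) = 5
k(x, d) = -238 + x*d² (k(x, d) = x*d² - 238 = -238 + x*d²)
1/(k(224, p(a(-3, -1))) + 60293) = 1/((-238 + 224*5²) + 60293) = 1/((-238 + 224*25) + 60293) = 1/((-238 + 5600) + 60293) = 1/(5362 + 60293) = 1/65655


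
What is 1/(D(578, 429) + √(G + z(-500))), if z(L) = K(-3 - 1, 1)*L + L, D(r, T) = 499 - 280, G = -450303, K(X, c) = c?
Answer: 219/499264 - I*√451303/499264 ≈ 0.00043865 - 0.0013456*I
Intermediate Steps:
D(r, T) = 219
z(L) = 2*L (z(L) = 1*L + L = L + L = 2*L)
1/(D(578, 429) + √(G + z(-500))) = 1/(219 + √(-450303 + 2*(-500))) = 1/(219 + √(-450303 - 1000)) = 1/(219 + √(-451303)) = 1/(219 + I*√451303)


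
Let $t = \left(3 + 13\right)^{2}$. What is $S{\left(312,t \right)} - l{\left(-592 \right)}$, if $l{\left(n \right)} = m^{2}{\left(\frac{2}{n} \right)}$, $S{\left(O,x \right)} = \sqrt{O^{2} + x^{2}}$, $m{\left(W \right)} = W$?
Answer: $- \frac{1}{87616} + 8 \sqrt{2545} \approx 403.58$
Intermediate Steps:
$t = 256$ ($t = 16^{2} = 256$)
$l{\left(n \right)} = \frac{4}{n^{2}}$ ($l{\left(n \right)} = \left(\frac{2}{n}\right)^{2} = \frac{4}{n^{2}}$)
$S{\left(312,t \right)} - l{\left(-592 \right)} = \sqrt{312^{2} + 256^{2}} - \frac{4}{350464} = \sqrt{97344 + 65536} - 4 \cdot \frac{1}{350464} = \sqrt{162880} - \frac{1}{87616} = 8 \sqrt{2545} - \frac{1}{87616} = - \frac{1}{87616} + 8 \sqrt{2545}$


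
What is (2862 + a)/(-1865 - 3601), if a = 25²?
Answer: -3487/5466 ≈ -0.63794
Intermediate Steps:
a = 625
(2862 + a)/(-1865 - 3601) = (2862 + 625)/(-1865 - 3601) = 3487/(-5466) = 3487*(-1/5466) = -3487/5466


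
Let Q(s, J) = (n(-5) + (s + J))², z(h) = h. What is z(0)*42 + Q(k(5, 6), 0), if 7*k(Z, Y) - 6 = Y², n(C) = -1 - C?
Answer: 100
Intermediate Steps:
k(Z, Y) = 6/7 + Y²/7
Q(s, J) = (4 + J + s)² (Q(s, J) = ((-1 - 1*(-5)) + (s + J))² = ((-1 + 5) + (J + s))² = (4 + (J + s))² = (4 + J + s)²)
z(0)*42 + Q(k(5, 6), 0) = 0*42 + (4 + 0 + (6/7 + (⅐)*6²))² = 0 + (4 + 0 + (6/7 + (⅐)*36))² = 0 + (4 + 0 + (6/7 + 36/7))² = 0 + (4 + 0 + 6)² = 0 + 10² = 0 + 100 = 100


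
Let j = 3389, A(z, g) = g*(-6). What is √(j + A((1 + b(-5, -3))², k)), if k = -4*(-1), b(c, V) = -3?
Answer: √3365 ≈ 58.009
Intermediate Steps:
k = 4
A(z, g) = -6*g
√(j + A((1 + b(-5, -3))², k)) = √(3389 - 6*4) = √(3389 - 24) = √3365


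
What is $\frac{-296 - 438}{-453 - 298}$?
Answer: $\frac{734}{751} \approx 0.97736$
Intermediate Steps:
$\frac{-296 - 438}{-453 - 298} = \frac{1}{-453 - 298} \left(-734\right) = \frac{1}{-751} \left(-734\right) = \left(- \frac{1}{751}\right) \left(-734\right) = \frac{734}{751}$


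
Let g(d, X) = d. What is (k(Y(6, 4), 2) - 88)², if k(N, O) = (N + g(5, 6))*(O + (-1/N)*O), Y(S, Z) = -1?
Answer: 5184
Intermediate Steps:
k(N, O) = (5 + N)*(O - O/N) (k(N, O) = (N + 5)*(O + (-1/N)*O) = (5 + N)*(O - O/N))
(k(Y(6, 4), 2) - 88)² = (2*(-5 - (4 - 1))/(-1) - 88)² = (2*(-1)*(-5 - 1*3) - 88)² = (2*(-1)*(-5 - 3) - 88)² = (2*(-1)*(-8) - 88)² = (16 - 88)² = (-72)² = 5184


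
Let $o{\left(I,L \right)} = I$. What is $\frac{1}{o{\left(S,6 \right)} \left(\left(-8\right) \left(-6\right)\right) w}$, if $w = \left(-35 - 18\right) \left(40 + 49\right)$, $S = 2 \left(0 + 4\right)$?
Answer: $- \frac{1}{1811328} \approx -5.5208 \cdot 10^{-7}$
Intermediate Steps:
$S = 8$ ($S = 2 \cdot 4 = 8$)
$w = -4717$ ($w = \left(-53\right) 89 = -4717$)
$\frac{1}{o{\left(S,6 \right)} \left(\left(-8\right) \left(-6\right)\right) w} = \frac{1}{8 \left(\left(-8\right) \left(-6\right)\right) \left(-4717\right)} = \frac{1}{8 \cdot 48 \left(-4717\right)} = \frac{1}{384 \left(-4717\right)} = \frac{1}{-1811328} = - \frac{1}{1811328}$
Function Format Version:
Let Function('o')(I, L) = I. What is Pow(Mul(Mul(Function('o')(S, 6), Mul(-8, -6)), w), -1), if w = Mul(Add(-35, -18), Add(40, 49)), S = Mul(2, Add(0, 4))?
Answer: Rational(-1, 1811328) ≈ -5.5208e-7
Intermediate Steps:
S = 8 (S = Mul(2, 4) = 8)
w = -4717 (w = Mul(-53, 89) = -4717)
Pow(Mul(Mul(Function('o')(S, 6), Mul(-8, -6)), w), -1) = Pow(Mul(Mul(8, Mul(-8, -6)), -4717), -1) = Pow(Mul(Mul(8, 48), -4717), -1) = Pow(Mul(384, -4717), -1) = Pow(-1811328, -1) = Rational(-1, 1811328)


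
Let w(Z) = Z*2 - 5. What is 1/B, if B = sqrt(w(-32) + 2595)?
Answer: sqrt(2526)/2526 ≈ 0.019897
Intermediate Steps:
w(Z) = -5 + 2*Z (w(Z) = 2*Z - 5 = -5 + 2*Z)
B = sqrt(2526) (B = sqrt((-5 + 2*(-32)) + 2595) = sqrt((-5 - 64) + 2595) = sqrt(-69 + 2595) = sqrt(2526) ≈ 50.259)
1/B = 1/(sqrt(2526)) = sqrt(2526)/2526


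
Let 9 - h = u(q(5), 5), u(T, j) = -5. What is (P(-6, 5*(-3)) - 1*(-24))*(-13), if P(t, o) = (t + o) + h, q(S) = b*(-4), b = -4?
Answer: -221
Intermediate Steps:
q(S) = 16 (q(S) = -4*(-4) = 16)
h = 14 (h = 9 - 1*(-5) = 9 + 5 = 14)
P(t, o) = 14 + o + t (P(t, o) = (t + o) + 14 = (o + t) + 14 = 14 + o + t)
(P(-6, 5*(-3)) - 1*(-24))*(-13) = ((14 + 5*(-3) - 6) - 1*(-24))*(-13) = ((14 - 15 - 6) + 24)*(-13) = (-7 + 24)*(-13) = 17*(-13) = -221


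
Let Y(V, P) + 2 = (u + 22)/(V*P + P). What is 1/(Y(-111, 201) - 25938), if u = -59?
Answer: -22110/573533363 ≈ -3.8551e-5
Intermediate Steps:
Y(V, P) = -2 - 37/(P + P*V) (Y(V, P) = -2 + (-59 + 22)/(V*P + P) = -2 - 37/(P*V + P) = -2 - 37/(P + P*V))
1/(Y(-111, 201) - 25938) = 1/((-37 - 2*201 - 2*201*(-111))/(201*(1 - 111)) - 25938) = 1/((1/201)*(-37 - 402 + 44622)/(-110) - 25938) = 1/((1/201)*(-1/110)*44183 - 25938) = 1/(-44183/22110 - 25938) = 1/(-573533363/22110) = -22110/573533363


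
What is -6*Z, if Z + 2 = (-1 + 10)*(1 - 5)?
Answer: 228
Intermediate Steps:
Z = -38 (Z = -2 + (-1 + 10)*(1 - 5) = -2 + 9*(-4) = -2 - 36 = -38)
-6*Z = -6*(-38) = 228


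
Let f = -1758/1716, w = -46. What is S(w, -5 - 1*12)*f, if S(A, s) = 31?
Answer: -9083/286 ≈ -31.759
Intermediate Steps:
f = -293/286 (f = -1758*1/1716 = -293/286 ≈ -1.0245)
S(w, -5 - 1*12)*f = 31*(-293/286) = -9083/286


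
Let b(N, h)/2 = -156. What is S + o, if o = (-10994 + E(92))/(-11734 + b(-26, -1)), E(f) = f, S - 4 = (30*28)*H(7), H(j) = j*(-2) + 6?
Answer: -40445017/6023 ≈ -6715.1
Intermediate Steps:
H(j) = 6 - 2*j (H(j) = -2*j + 6 = 6 - 2*j)
b(N, h) = -312 (b(N, h) = 2*(-156) = -312)
S = -6716 (S = 4 + (30*28)*(6 - 2*7) = 4 + 840*(6 - 14) = 4 + 840*(-8) = 4 - 6720 = -6716)
o = 5451/6023 (o = (-10994 + 92)/(-11734 - 312) = -10902/(-12046) = -10902*(-1/12046) = 5451/6023 ≈ 0.90503)
S + o = -6716 + 5451/6023 = -40445017/6023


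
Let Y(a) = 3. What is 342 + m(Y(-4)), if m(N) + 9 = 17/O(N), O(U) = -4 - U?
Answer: 2314/7 ≈ 330.57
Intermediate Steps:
m(N) = -9 + 17/(-4 - N)
342 + m(Y(-4)) = 342 + (-53 - 9*3)/(4 + 3) = 342 + (-53 - 27)/7 = 342 + (⅐)*(-80) = 342 - 80/7 = 2314/7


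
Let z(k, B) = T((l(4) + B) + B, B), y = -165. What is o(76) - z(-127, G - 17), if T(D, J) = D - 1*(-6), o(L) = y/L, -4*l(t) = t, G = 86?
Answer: -11033/76 ≈ -145.17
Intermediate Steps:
l(t) = -t/4
o(L) = -165/L
T(D, J) = 6 + D (T(D, J) = D + 6 = 6 + D)
z(k, B) = 5 + 2*B (z(k, B) = 6 + ((-¼*4 + B) + B) = 6 + ((-1 + B) + B) = 6 + (-1 + 2*B) = 5 + 2*B)
o(76) - z(-127, G - 17) = -165/76 - (5 + 2*(86 - 17)) = -165*1/76 - (5 + 2*69) = -165/76 - (5 + 138) = -165/76 - 1*143 = -165/76 - 143 = -11033/76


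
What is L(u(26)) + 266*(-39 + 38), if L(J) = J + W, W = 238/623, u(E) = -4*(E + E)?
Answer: -42152/89 ≈ -473.62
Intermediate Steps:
u(E) = -8*E
W = 34/89 (W = 238*(1/623) = 34/89 ≈ 0.38202)
L(J) = 34/89 + J (L(J) = J + 34/89 = 34/89 + J)
L(u(26)) + 266*(-39 + 38) = (34/89 - 8*26) + 266*(-39 + 38) = (34/89 - 208) + 266*(-1) = -18478/89 - 266 = -42152/89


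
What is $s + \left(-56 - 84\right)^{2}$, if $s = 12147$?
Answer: $31747$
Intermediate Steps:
$s + \left(-56 - 84\right)^{2} = 12147 + \left(-56 - 84\right)^{2} = 12147 + \left(-140\right)^{2} = 12147 + 19600 = 31747$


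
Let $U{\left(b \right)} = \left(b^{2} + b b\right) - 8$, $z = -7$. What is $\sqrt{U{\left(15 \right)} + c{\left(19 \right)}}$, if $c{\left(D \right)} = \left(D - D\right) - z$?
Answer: $\sqrt{449} \approx 21.19$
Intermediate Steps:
$c{\left(D \right)} = 7$ ($c{\left(D \right)} = \left(D - D\right) - -7 = 0 + 7 = 7$)
$U{\left(b \right)} = -8 + 2 b^{2}$ ($U{\left(b \right)} = \left(b^{2} + b^{2}\right) - 8 = 2 b^{2} - 8 = -8 + 2 b^{2}$)
$\sqrt{U{\left(15 \right)} + c{\left(19 \right)}} = \sqrt{\left(-8 + 2 \cdot 15^{2}\right) + 7} = \sqrt{\left(-8 + 2 \cdot 225\right) + 7} = \sqrt{\left(-8 + 450\right) + 7} = \sqrt{442 + 7} = \sqrt{449}$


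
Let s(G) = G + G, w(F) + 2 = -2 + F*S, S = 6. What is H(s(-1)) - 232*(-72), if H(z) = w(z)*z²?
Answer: 16640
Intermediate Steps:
w(F) = -4 + 6*F (w(F) = -2 + (-2 + F*6) = -2 + (-2 + 6*F) = -4 + 6*F)
s(G) = 2*G
H(z) = z²*(-4 + 6*z) (H(z) = (-4 + 6*z)*z² = z²*(-4 + 6*z))
H(s(-1)) - 232*(-72) = (2*(-1))²*(-4 + 6*(2*(-1))) - 232*(-72) = (-2)²*(-4 + 6*(-2)) + 16704 = 4*(-4 - 12) + 16704 = 4*(-16) + 16704 = -64 + 16704 = 16640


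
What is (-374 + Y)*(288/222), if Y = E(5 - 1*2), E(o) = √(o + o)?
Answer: -17952/37 + 48*√6/37 ≈ -482.01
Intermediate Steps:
E(o) = √2*√o (E(o) = √(2*o) = √2*√o)
Y = √6 (Y = √2*√(5 - 1*2) = √2*√(5 - 2) = √2*√3 = √6 ≈ 2.4495)
(-374 + Y)*(288/222) = (-374 + √6)*(288/222) = (-374 + √6)*(288*(1/222)) = (-374 + √6)*(48/37) = -17952/37 + 48*√6/37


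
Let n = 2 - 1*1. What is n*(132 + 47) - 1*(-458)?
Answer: 637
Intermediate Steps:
n = 1 (n = 2 - 1 = 1)
n*(132 + 47) - 1*(-458) = 1*(132 + 47) - 1*(-458) = 1*179 + 458 = 179 + 458 = 637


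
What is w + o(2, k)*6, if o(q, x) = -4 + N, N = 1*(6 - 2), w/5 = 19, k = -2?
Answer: 95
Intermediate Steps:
w = 95 (w = 5*19 = 95)
N = 4 (N = 1*4 = 4)
o(q, x) = 0 (o(q, x) = -4 + 4 = 0)
w + o(2, k)*6 = 95 + 0*6 = 95 + 0 = 95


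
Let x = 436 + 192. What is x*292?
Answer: 183376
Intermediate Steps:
x = 628
x*292 = 628*292 = 183376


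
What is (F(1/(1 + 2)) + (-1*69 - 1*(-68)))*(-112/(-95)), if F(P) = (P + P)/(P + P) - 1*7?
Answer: -784/95 ≈ -8.2526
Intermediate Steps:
F(P) = -6 (F(P) = (2*P)/((2*P)) - 7 = (2*P)*(1/(2*P)) - 7 = 1 - 7 = -6)
(F(1/(1 + 2)) + (-1*69 - 1*(-68)))*(-112/(-95)) = (-6 + (-1*69 - 1*(-68)))*(-112/(-95)) = (-6 + (-69 + 68))*(-112*(-1/95)) = (-6 - 1)*(112/95) = -7*112/95 = -784/95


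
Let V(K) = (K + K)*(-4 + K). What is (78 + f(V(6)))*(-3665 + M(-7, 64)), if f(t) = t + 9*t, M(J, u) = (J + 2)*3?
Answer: -1170240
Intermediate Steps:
V(K) = 2*K*(-4 + K) (V(K) = (2*K)*(-4 + K) = 2*K*(-4 + K))
M(J, u) = 6 + 3*J (M(J, u) = (2 + J)*3 = 6 + 3*J)
f(t) = 10*t
(78 + f(V(6)))*(-3665 + M(-7, 64)) = (78 + 10*(2*6*(-4 + 6)))*(-3665 + (6 + 3*(-7))) = (78 + 10*(2*6*2))*(-3665 + (6 - 21)) = (78 + 10*24)*(-3665 - 15) = (78 + 240)*(-3680) = 318*(-3680) = -1170240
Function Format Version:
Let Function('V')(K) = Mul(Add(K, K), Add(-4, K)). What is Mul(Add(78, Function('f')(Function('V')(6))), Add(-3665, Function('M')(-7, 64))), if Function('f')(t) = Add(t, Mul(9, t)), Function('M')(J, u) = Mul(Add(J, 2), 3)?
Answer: -1170240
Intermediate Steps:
Function('V')(K) = Mul(2, K, Add(-4, K)) (Function('V')(K) = Mul(Mul(2, K), Add(-4, K)) = Mul(2, K, Add(-4, K)))
Function('M')(J, u) = Add(6, Mul(3, J)) (Function('M')(J, u) = Mul(Add(2, J), 3) = Add(6, Mul(3, J)))
Function('f')(t) = Mul(10, t)
Mul(Add(78, Function('f')(Function('V')(6))), Add(-3665, Function('M')(-7, 64))) = Mul(Add(78, Mul(10, Mul(2, 6, Add(-4, 6)))), Add(-3665, Add(6, Mul(3, -7)))) = Mul(Add(78, Mul(10, Mul(2, 6, 2))), Add(-3665, Add(6, -21))) = Mul(Add(78, Mul(10, 24)), Add(-3665, -15)) = Mul(Add(78, 240), -3680) = Mul(318, -3680) = -1170240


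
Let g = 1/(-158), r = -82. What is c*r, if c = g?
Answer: 41/79 ≈ 0.51899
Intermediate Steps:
g = -1/158 ≈ -0.0063291
c = -1/158 ≈ -0.0063291
c*r = -1/158*(-82) = 41/79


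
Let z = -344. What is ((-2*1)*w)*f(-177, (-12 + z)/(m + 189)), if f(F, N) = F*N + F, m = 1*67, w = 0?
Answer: 0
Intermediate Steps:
m = 67
f(F, N) = F + F*N
((-2*1)*w)*f(-177, (-12 + z)/(m + 189)) = (-2*1*0)*(-177*(1 + (-12 - 344)/(67 + 189))) = (-2*0)*(-177*(1 - 356/256)) = 0*(-177*(1 - 356*1/256)) = 0*(-177*(1 - 89/64)) = 0*(-177*(-25/64)) = 0*(4425/64) = 0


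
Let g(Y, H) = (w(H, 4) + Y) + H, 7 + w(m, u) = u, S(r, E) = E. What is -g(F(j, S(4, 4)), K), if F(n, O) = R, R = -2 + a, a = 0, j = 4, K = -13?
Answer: 18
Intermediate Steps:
w(m, u) = -7 + u
R = -2 (R = -2 + 0 = -2)
F(n, O) = -2
g(Y, H) = -3 + H + Y (g(Y, H) = ((-7 + 4) + Y) + H = (-3 + Y) + H = -3 + H + Y)
-g(F(j, S(4, 4)), K) = -(-3 - 13 - 2) = -1*(-18) = 18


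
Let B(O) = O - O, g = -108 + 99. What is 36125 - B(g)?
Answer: 36125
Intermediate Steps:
g = -9
B(O) = 0
36125 - B(g) = 36125 - 1*0 = 36125 + 0 = 36125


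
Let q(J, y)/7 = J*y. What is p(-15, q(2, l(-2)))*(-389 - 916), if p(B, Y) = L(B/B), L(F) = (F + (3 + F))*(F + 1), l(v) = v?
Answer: -13050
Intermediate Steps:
q(J, y) = 7*J*y (q(J, y) = 7*(J*y) = 7*J*y)
L(F) = (1 + F)*(3 + 2*F) (L(F) = (3 + 2*F)*(1 + F) = (1 + F)*(3 + 2*F))
p(B, Y) = 10 (p(B, Y) = 3 + 2*(B/B)**2 + 5*(B/B) = 3 + 2*1**2 + 5*1 = 3 + 2*1 + 5 = 3 + 2 + 5 = 10)
p(-15, q(2, l(-2)))*(-389 - 916) = 10*(-389 - 916) = 10*(-1305) = -13050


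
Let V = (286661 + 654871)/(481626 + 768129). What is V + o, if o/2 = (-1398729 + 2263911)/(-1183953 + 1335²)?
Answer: 1846763749/506567360 ≈ 3.6456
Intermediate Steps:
V = 313844/416585 (V = 941532/1249755 = 941532*(1/1249755) = 313844/416585 ≈ 0.75337)
o = 3517/1216 (o = 2*((-1398729 + 2263911)/(-1183953 + 1335²)) = 2*(865182/(-1183953 + 1782225)) = 2*(865182/598272) = 2*(865182*(1/598272)) = 2*(3517/2432) = 3517/1216 ≈ 2.8923)
V + o = 313844/416585 + 3517/1216 = 1846763749/506567360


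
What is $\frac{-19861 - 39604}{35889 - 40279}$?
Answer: $\frac{11893}{878} \approx 13.546$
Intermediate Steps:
$\frac{-19861 - 39604}{35889 - 40279} = - \frac{59465}{-4390} = \left(-59465\right) \left(- \frac{1}{4390}\right) = \frac{11893}{878}$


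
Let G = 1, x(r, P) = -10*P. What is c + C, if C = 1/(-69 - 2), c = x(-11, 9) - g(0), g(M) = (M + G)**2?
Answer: -6462/71 ≈ -91.014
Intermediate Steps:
g(M) = (1 + M)**2 (g(M) = (M + 1)**2 = (1 + M)**2)
c = -91 (c = -10*9 - (1 + 0)**2 = -90 - 1*1**2 = -90 - 1*1 = -90 - 1 = -91)
C = -1/71 (C = 1/(-71) = -1/71 ≈ -0.014085)
c + C = -91 - 1/71 = -6462/71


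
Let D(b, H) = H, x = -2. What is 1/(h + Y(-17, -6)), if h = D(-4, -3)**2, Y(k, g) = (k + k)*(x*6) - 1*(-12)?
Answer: 1/429 ≈ 0.0023310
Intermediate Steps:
Y(k, g) = 12 - 24*k (Y(k, g) = (k + k)*(-2*6) - 1*(-12) = (2*k)*(-12) + 12 = -24*k + 12 = 12 - 24*k)
h = 9 (h = (-3)**2 = 9)
1/(h + Y(-17, -6)) = 1/(9 + (12 - 24*(-17))) = 1/(9 + (12 + 408)) = 1/(9 + 420) = 1/429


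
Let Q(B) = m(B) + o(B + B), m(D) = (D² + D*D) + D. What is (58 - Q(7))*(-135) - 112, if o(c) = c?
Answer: 8123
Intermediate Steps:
m(D) = D + 2*D² (m(D) = (D² + D²) + D = 2*D² + D = D + 2*D²)
Q(B) = 2*B + B*(1 + 2*B) (Q(B) = B*(1 + 2*B) + (B + B) = B*(1 + 2*B) + 2*B = 2*B + B*(1 + 2*B))
(58 - Q(7))*(-135) - 112 = (58 - 7*(3 + 2*7))*(-135) - 112 = (58 - 7*(3 + 14))*(-135) - 112 = (58 - 7*17)*(-135) - 112 = (58 - 1*119)*(-135) - 112 = (58 - 119)*(-135) - 112 = -61*(-135) - 112 = 8235 - 112 = 8123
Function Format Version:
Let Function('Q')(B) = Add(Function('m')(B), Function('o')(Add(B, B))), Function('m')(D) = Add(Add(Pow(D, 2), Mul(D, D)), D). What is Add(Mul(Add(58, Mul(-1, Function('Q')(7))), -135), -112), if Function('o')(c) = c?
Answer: 8123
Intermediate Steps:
Function('m')(D) = Add(D, Mul(2, Pow(D, 2))) (Function('m')(D) = Add(Add(Pow(D, 2), Pow(D, 2)), D) = Add(Mul(2, Pow(D, 2)), D) = Add(D, Mul(2, Pow(D, 2))))
Function('Q')(B) = Add(Mul(2, B), Mul(B, Add(1, Mul(2, B)))) (Function('Q')(B) = Add(Mul(B, Add(1, Mul(2, B))), Add(B, B)) = Add(Mul(B, Add(1, Mul(2, B))), Mul(2, B)) = Add(Mul(2, B), Mul(B, Add(1, Mul(2, B)))))
Add(Mul(Add(58, Mul(-1, Function('Q')(7))), -135), -112) = Add(Mul(Add(58, Mul(-1, Mul(7, Add(3, Mul(2, 7))))), -135), -112) = Add(Mul(Add(58, Mul(-1, Mul(7, Add(3, 14)))), -135), -112) = Add(Mul(Add(58, Mul(-1, Mul(7, 17))), -135), -112) = Add(Mul(Add(58, Mul(-1, 119)), -135), -112) = Add(Mul(Add(58, -119), -135), -112) = Add(Mul(-61, -135), -112) = Add(8235, -112) = 8123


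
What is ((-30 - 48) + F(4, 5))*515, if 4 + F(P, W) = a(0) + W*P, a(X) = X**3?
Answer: -31930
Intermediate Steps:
F(P, W) = -4 + P*W (F(P, W) = -4 + (0**3 + W*P) = -4 + (0 + P*W) = -4 + P*W)
((-30 - 48) + F(4, 5))*515 = ((-30 - 48) + (-4 + 4*5))*515 = (-78 + (-4 + 20))*515 = (-78 + 16)*515 = -62*515 = -31930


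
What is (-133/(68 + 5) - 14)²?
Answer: 1334025/5329 ≈ 250.33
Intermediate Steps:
(-133/(68 + 5) - 14)² = (-133/73 - 14)² = (-1155/73)² = 1334025/5329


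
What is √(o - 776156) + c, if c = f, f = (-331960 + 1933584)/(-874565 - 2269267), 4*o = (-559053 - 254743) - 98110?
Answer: -200203/392979 + 7*I*√81970/2 ≈ -0.50945 + 1002.1*I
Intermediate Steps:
o = -455953/2 (o = ((-559053 - 254743) - 98110)/4 = (-813796 - 98110)/4 = (¼)*(-911906) = -455953/2 ≈ -2.2798e+5)
f = -200203/392979 (f = 1601624/(-3143832) = 1601624*(-1/3143832) = -200203/392979 ≈ -0.50945)
c = -200203/392979 ≈ -0.50945
√(o - 776156) + c = √(-455953/2 - 776156) - 200203/392979 = √(-2008265/2) - 200203/392979 = 7*I*√81970/2 - 200203/392979 = -200203/392979 + 7*I*√81970/2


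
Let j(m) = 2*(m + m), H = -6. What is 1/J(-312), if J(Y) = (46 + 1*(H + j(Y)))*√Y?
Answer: I*√78/188448 ≈ 4.6866e-5*I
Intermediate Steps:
j(m) = 4*m (j(m) = 2*(2*m) = 4*m)
J(Y) = √Y*(40 + 4*Y) (J(Y) = (46 + 1*(-6 + 4*Y))*√Y = (46 + (-6 + 4*Y))*√Y = (40 + 4*Y)*√Y = √Y*(40 + 4*Y))
1/J(-312) = 1/(4*√(-312)*(10 - 312)) = 1/(4*(2*I*√78)*(-302)) = 1/(-2416*I*√78) = I*√78/188448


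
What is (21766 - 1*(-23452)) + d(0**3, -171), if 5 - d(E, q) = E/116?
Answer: 45223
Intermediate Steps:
d(E, q) = 5 - E/116
(21766 - 1*(-23452)) + d(0**3, -171) = (21766 - 1*(-23452)) + (5 - 1/116*0**3) = (21766 + 23452) + (5 - 1/116*0) = 45218 + (5 + 0) = 45218 + 5 = 45223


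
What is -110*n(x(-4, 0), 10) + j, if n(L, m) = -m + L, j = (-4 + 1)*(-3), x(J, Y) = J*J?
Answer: -651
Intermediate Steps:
x(J, Y) = J²
j = 9 (j = -3*(-3) = 9)
n(L, m) = L - m
-110*n(x(-4, 0), 10) + j = -110*((-4)² - 1*10) + 9 = -110*(16 - 10) + 9 = -110*6 + 9 = -660 + 9 = -651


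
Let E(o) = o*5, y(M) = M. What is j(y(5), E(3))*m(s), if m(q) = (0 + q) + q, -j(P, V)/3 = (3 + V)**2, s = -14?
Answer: 27216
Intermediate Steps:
E(o) = 5*o
j(P, V) = -3*(3 + V)**2
m(q) = 2*q (m(q) = q + q = 2*q)
j(y(5), E(3))*m(s) = (-3*(3 + 5*3)**2)*(2*(-14)) = -3*(3 + 15)**2*(-28) = -3*18**2*(-28) = -3*324*(-28) = -972*(-28) = 27216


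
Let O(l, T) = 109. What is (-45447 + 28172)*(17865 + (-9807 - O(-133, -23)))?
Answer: -137318975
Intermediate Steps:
(-45447 + 28172)*(17865 + (-9807 - O(-133, -23))) = (-45447 + 28172)*(17865 + (-9807 - 1*109)) = -17275*(17865 + (-9807 - 109)) = -17275*(17865 - 9916) = -17275*7949 = -137318975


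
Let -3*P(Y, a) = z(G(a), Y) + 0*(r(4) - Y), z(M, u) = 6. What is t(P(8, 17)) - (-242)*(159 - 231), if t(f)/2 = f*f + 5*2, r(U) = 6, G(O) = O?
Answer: -17396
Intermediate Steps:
P(Y, a) = -2 (P(Y, a) = -(6 + 0*(6 - Y))/3 = -(6 + 0)/3 = -1/3*6 = -2)
t(f) = 20 + 2*f**2 (t(f) = 2*(f*f + 5*2) = 2*(f**2 + 10) = 2*(10 + f**2) = 20 + 2*f**2)
t(P(8, 17)) - (-242)*(159 - 231) = (20 + 2*(-2)**2) - (-242)*(159 - 231) = (20 + 2*4) - (-242)*(-72) = (20 + 8) - 1*17424 = 28 - 17424 = -17396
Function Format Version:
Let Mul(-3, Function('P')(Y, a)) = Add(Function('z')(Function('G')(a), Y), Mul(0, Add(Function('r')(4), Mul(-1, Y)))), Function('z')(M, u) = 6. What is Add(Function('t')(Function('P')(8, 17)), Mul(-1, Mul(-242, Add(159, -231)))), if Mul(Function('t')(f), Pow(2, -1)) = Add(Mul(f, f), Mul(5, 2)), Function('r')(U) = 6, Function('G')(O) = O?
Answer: -17396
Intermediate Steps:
Function('P')(Y, a) = -2 (Function('P')(Y, a) = Mul(Rational(-1, 3), Add(6, Mul(0, Add(6, Mul(-1, Y))))) = Mul(Rational(-1, 3), Add(6, 0)) = Mul(Rational(-1, 3), 6) = -2)
Function('t')(f) = Add(20, Mul(2, Pow(f, 2))) (Function('t')(f) = Mul(2, Add(Mul(f, f), Mul(5, 2))) = Mul(2, Add(Pow(f, 2), 10)) = Mul(2, Add(10, Pow(f, 2))) = Add(20, Mul(2, Pow(f, 2))))
Add(Function('t')(Function('P')(8, 17)), Mul(-1, Mul(-242, Add(159, -231)))) = Add(Add(20, Mul(2, Pow(-2, 2))), Mul(-1, Mul(-242, Add(159, -231)))) = Add(Add(20, Mul(2, 4)), Mul(-1, Mul(-242, -72))) = Add(Add(20, 8), Mul(-1, 17424)) = Add(28, -17424) = -17396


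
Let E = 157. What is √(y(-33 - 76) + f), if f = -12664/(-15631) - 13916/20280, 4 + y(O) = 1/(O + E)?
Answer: I*√11695283574645/1741740 ≈ 1.9635*I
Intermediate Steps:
y(O) = -4 + 1/(157 + O) (y(O) = -4 + 1/(O + 157) = -4 + 1/(157 + O))
f = 9826231/79249170 (f = -12664*(-1/15631) - 13916*1/20280 = 12664/15631 - 3479/5070 = 9826231/79249170 ≈ 0.12399)
√(y(-33 - 76) + f) = √((-627 - 4*(-33 - 76))/(157 + (-33 - 76)) + 9826231/79249170) = √((-627 - 4*(-109))/(157 - 109) + 9826231/79249170) = √((-627 + 436)/48 + 9826231/79249170) = √((1/48)*(-191) + 9826231/79249170) = √(-191/48 + 9826231/79249170) = √(-2444155397/633993360) = I*√11695283574645/1741740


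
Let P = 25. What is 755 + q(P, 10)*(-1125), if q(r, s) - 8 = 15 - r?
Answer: 3005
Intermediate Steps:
q(r, s) = 23 - r (q(r, s) = 8 + (15 - r) = 23 - r)
755 + q(P, 10)*(-1125) = 755 + (23 - 1*25)*(-1125) = 755 + (23 - 25)*(-1125) = 755 - 2*(-1125) = 755 + 2250 = 3005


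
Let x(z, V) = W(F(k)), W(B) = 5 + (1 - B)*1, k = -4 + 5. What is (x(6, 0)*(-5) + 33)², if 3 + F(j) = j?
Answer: 49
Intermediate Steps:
k = 1
F(j) = -3 + j
W(B) = 6 - B (W(B) = 5 + (1 - B) = 6 - B)
x(z, V) = 8 (x(z, V) = 6 - (-3 + 1) = 6 - 1*(-2) = 6 + 2 = 8)
(x(6, 0)*(-5) + 33)² = (8*(-5) + 33)² = (-40 + 33)² = (-7)² = 49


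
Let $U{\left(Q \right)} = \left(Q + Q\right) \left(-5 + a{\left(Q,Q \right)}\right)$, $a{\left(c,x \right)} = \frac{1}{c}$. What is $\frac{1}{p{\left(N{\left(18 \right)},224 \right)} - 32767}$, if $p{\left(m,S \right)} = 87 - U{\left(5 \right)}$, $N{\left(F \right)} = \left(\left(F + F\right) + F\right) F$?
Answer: $- \frac{1}{32632} \approx -3.0645 \cdot 10^{-5}$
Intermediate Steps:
$U{\left(Q \right)} = 2 Q \left(-5 + \frac{1}{Q}\right)$ ($U{\left(Q \right)} = \left(Q + Q\right) \left(-5 + \frac{1}{Q}\right) = 2 Q \left(-5 + \frac{1}{Q}\right)$)
$N{\left(F \right)} = 3 F^{2}$ ($N{\left(F \right)} = \left(2 F + F\right) F = 3 F F = 3 F^{2}$)
$p{\left(m,S \right)} = 135$ ($p{\left(m,S \right)} = 87 - \left(2 - 50\right) = 87 - -48 = 87 + 48 = 135$)
$\frac{1}{p{\left(N{\left(18 \right)},224 \right)} - 32767} = \frac{1}{135 - 32767} = \frac{1}{-32632} = - \frac{1}{32632}$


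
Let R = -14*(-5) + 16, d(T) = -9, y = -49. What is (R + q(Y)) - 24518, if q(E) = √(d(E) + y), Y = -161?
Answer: -24432 + I*√58 ≈ -24432.0 + 7.6158*I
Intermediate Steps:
q(E) = I*√58 (q(E) = √(-9 - 49) = √(-58) = I*√58)
R = 86 (R = 70 + 16 = 86)
(R + q(Y)) - 24518 = (86 + I*√58) - 24518 = -24432 + I*√58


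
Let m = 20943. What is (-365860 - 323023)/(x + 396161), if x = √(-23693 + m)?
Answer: -272908578163/156943540671 + 3444415*I*√110/156943540671 ≈ -1.7389 + 0.00023018*I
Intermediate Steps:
x = 5*I*√110 (x = √(-23693 + 20943) = √(-2750) = 5*I*√110 ≈ 52.44*I)
(-365860 - 323023)/(x + 396161) = (-365860 - 323023)/(5*I*√110 + 396161) = -688883/(396161 + 5*I*√110)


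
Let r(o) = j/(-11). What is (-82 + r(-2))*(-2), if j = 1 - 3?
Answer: 1800/11 ≈ 163.64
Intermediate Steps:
j = -2
r(o) = 2/11 (r(o) = -2/(-11) = -2*(-1/11) = 2/11)
(-82 + r(-2))*(-2) = (-82 + 2/11)*(-2) = -900/11*(-2) = 1800/11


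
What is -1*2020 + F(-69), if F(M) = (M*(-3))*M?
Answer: -16303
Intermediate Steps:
F(M) = -3*M² (F(M) = (-3*M)*M = -3*M²)
-1*2020 + F(-69) = -1*2020 - 3*(-69)² = -2020 - 3*4761 = -2020 - 14283 = -16303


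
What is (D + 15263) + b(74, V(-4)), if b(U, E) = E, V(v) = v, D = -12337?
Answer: 2922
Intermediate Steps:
(D + 15263) + b(74, V(-4)) = (-12337 + 15263) - 4 = 2926 - 4 = 2922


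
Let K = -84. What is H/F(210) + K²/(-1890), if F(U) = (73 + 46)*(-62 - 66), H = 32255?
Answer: -1336817/228480 ≈ -5.8509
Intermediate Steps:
F(U) = -15232 (F(U) = 119*(-128) = -15232)
H/F(210) + K²/(-1890) = 32255/(-15232) + (-84)²/(-1890) = 32255*(-1/15232) + 7056*(-1/1890) = -32255/15232 - 56/15 = -1336817/228480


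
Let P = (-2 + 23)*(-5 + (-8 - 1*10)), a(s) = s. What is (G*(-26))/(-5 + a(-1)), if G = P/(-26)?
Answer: 161/2 ≈ 80.500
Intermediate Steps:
P = -483 (P = 21*(-5 + (-8 - 10)) = 21*(-5 - 18) = 21*(-23) = -483)
G = 483/26 (G = -483/(-26) = -483*(-1/26) = 483/26 ≈ 18.577)
(G*(-26))/(-5 + a(-1)) = ((483/26)*(-26))/(-5 - 1) = -483/(-6) = -483*(-⅙) = 161/2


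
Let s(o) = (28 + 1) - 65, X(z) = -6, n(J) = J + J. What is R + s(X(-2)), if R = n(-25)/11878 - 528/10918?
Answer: -1168860407/32421001 ≈ -36.053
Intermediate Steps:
n(J) = 2*J
R = -1704371/32421001 (R = (2*(-25))/11878 - 528/10918 = -50*1/11878 - 528*1/10918 = -25/5939 - 264/5459 = -1704371/32421001 ≈ -0.052570)
s(o) = -36 (s(o) = 29 - 65 = -36)
R + s(X(-2)) = -1704371/32421001 - 36 = -1168860407/32421001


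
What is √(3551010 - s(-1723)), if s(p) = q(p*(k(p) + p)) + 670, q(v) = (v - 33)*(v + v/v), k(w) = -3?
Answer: I*√8843970599295 ≈ 2.9739e+6*I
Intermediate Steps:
q(v) = (1 + v)*(-33 + v) (q(v) = (-33 + v)*(v + 1) = (-33 + v)*(1 + v) = (1 + v)*(-33 + v))
s(p) = 637 + p²*(-3 + p)² - 32*p*(-3 + p) (s(p) = (-33 + (p*(-3 + p))² - 32*p*(-3 + p)) + 670 = (-33 + p²*(-3 + p)² - 32*p*(-3 + p)) + 670 = 637 + p²*(-3 + p)² - 32*p*(-3 + p))
√(3551010 - s(-1723)) = √(3551010 - (637 + (-1723)²*(-3 - 1723)² - 32*(-1723)*(-3 - 1723))) = √(3551010 - (637 + 2968729*(-1726)² - 32*(-1723)*(-1726))) = √(3551010 - (637 + 2968729*2979076 - 95164736)) = √(3551010 - (637 + 8844069314404 - 95164736)) = √(3551010 - 1*8843974150305) = √(3551010 - 8843974150305) = √(-8843970599295) = I*√8843970599295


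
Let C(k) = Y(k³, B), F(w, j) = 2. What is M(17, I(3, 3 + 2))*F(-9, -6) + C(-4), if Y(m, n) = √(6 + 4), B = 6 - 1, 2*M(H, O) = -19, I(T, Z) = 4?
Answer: -19 + √10 ≈ -15.838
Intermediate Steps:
M(H, O) = -19/2 (M(H, O) = (½)*(-19) = -19/2)
B = 5
Y(m, n) = √10
C(k) = √10
M(17, I(3, 3 + 2))*F(-9, -6) + C(-4) = -19/2*2 + √10 = -19 + √10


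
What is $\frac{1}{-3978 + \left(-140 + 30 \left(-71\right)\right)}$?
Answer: $- \frac{1}{6248} \approx -0.00016005$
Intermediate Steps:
$\frac{1}{-3978 + \left(-140 + 30 \left(-71\right)\right)} = \frac{1}{-3978 - 2270} = \frac{1}{-6248} = - \frac{1}{6248}$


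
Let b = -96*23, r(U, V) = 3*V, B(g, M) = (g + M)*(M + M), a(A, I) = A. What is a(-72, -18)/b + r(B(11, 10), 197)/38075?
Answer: 168597/3502900 ≈ 0.048131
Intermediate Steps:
B(g, M) = 2*M*(M + g) (B(g, M) = (M + g)*(2*M) = 2*M*(M + g))
b = -2208
a(-72, -18)/b + r(B(11, 10), 197)/38075 = -72/(-2208) + (3*197)/38075 = -72*(-1/2208) + 591*(1/38075) = 3/92 + 591/38075 = 168597/3502900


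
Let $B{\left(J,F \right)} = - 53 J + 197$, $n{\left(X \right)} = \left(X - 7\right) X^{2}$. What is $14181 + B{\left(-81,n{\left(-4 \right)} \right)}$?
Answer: $18671$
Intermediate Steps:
$n{\left(X \right)} = X^{2} \left(-7 + X\right)$ ($n{\left(X \right)} = \left(X - 7\right) X^{2} = \left(-7 + X\right) X^{2} = X^{2} \left(-7 + X\right)$)
$B{\left(J,F \right)} = 197 - 53 J$
$14181 + B{\left(-81,n{\left(-4 \right)} \right)} = 14181 + \left(197 - -4293\right) = 14181 + \left(197 + 4293\right) = 14181 + 4490 = 18671$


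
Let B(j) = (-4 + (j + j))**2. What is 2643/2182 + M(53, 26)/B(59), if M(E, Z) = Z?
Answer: 4300645/3544659 ≈ 1.2133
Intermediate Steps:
B(j) = (-4 + 2*j)**2
2643/2182 + M(53, 26)/B(59) = 2643/2182 + 26/((4*(-2 + 59)**2)) = 2643*(1/2182) + 26/((4*57**2)) = 2643/2182 + 26/((4*3249)) = 2643/2182 + 26/12996 = 2643/2182 + 26*(1/12996) = 2643/2182 + 13/6498 = 4300645/3544659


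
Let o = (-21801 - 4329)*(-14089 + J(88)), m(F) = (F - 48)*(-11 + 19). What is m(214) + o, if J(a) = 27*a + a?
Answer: 303762578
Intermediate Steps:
m(F) = -384 + 8*F (m(F) = (-48 + F)*8 = -384 + 8*F)
J(a) = 28*a
o = 303761250 (o = (-21801 - 4329)*(-14089 + 28*88) = -26130*(-14089 + 2464) = -26130*(-11625) = 303761250)
m(214) + o = (-384 + 8*214) + 303761250 = (-384 + 1712) + 303761250 = 1328 + 303761250 = 303762578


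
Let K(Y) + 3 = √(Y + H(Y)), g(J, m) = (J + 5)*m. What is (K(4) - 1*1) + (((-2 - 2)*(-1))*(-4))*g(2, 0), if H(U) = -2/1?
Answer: -4 + √2 ≈ -2.5858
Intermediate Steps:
H(U) = -2 (H(U) = -2*1 = -2)
g(J, m) = m*(5 + J) (g(J, m) = (5 + J)*m = m*(5 + J))
K(Y) = -3 + √(-2 + Y) (K(Y) = -3 + √(Y - 2) = -3 + √(-2 + Y))
(K(4) - 1*1) + (((-2 - 2)*(-1))*(-4))*g(2, 0) = ((-3 + √(-2 + 4)) - 1*1) + (((-2 - 2)*(-1))*(-4))*(0*(5 + 2)) = ((-3 + √2) - 1) + (-4*(-1)*(-4))*(0*7) = (-4 + √2) + (4*(-4))*0 = (-4 + √2) - 16*0 = (-4 + √2) + 0 = -4 + √2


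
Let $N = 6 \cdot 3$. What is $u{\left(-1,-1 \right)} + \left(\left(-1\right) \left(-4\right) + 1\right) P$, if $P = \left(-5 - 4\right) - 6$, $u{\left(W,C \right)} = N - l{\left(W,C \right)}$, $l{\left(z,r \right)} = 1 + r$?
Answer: $-57$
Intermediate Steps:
$N = 18$
$u{\left(W,C \right)} = 17 - C$ ($u{\left(W,C \right)} = 18 - \left(1 + C\right) = 17 - C$)
$P = -15$ ($P = \left(-5 - 4\right) - 6 = -9 - 6 = -15$)
$u{\left(-1,-1 \right)} + \left(\left(-1\right) \left(-4\right) + 1\right) P = \left(17 - -1\right) + \left(\left(-1\right) \left(-4\right) + 1\right) \left(-15\right) = \left(17 + 1\right) + \left(4 + 1\right) \left(-15\right) = 18 + 5 \left(-15\right) = 18 - 75 = -57$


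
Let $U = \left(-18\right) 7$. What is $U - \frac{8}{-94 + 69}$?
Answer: $- \frac{3142}{25} \approx -125.68$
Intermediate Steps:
$U = -126$
$U - \frac{8}{-94 + 69} = -126 - \frac{8}{-94 + 69} = -126 - \frac{8}{-25} = -126 - - \frac{8}{25} = -126 + \frac{8}{25} = - \frac{3142}{25}$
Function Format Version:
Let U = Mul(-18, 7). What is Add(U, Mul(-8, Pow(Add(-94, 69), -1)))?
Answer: Rational(-3142, 25) ≈ -125.68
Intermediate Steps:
U = -126
Add(U, Mul(-8, Pow(Add(-94, 69), -1))) = Add(-126, Mul(-8, Pow(Add(-94, 69), -1))) = Add(-126, Mul(-8, Pow(-25, -1))) = Add(-126, Mul(-8, Rational(-1, 25))) = Add(-126, Rational(8, 25)) = Rational(-3142, 25)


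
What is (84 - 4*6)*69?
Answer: 4140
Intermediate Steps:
(84 - 4*6)*69 = (84 - 24)*69 = 60*69 = 4140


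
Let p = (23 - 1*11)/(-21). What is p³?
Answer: -64/343 ≈ -0.18659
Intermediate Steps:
p = -4/7 (p = (23 - 11)*(-1/21) = 12*(-1/21) = -4/7 ≈ -0.57143)
p³ = (-4/7)³ = -64/343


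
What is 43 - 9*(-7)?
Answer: 106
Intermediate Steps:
43 - 9*(-7) = 43 - 3*(-21) = 43 + 63 = 106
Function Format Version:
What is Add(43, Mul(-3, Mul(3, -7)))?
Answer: 106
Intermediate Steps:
Add(43, Mul(-3, Mul(3, -7))) = Add(43, Mul(-3, -21)) = Add(43, 63) = 106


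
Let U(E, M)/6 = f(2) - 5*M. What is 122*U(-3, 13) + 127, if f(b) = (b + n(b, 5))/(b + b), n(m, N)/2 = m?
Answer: -46355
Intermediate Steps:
n(m, N) = 2*m
f(b) = 3/2 (f(b) = (b + 2*b)/(b + b) = (3*b)/((2*b)) = (3*b)*(1/(2*b)) = 3/2)
U(E, M) = 9 - 30*M (U(E, M) = 6*(3/2 - 5*M) = 9 - 30*M)
122*U(-3, 13) + 127 = 122*(9 - 30*13) + 127 = 122*(9 - 390) + 127 = 122*(-381) + 127 = -46482 + 127 = -46355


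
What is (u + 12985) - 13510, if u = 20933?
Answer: 20408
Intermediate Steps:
(u + 12985) - 13510 = (20933 + 12985) - 13510 = 33918 - 13510 = 20408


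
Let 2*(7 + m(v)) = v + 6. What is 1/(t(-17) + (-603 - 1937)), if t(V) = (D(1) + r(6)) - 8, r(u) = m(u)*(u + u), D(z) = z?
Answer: -1/2559 ≈ -0.00039078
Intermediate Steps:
m(v) = -4 + v/2 (m(v) = -7 + (v + 6)/2 = -7 + (6 + v)/2 = -7 + (3 + v/2) = -4 + v/2)
r(u) = 2*u*(-4 + u/2) (r(u) = (-4 + u/2)*(u + u) = (-4 + u/2)*(2*u) = 2*u*(-4 + u/2))
t(V) = -19 (t(V) = (1 + 6*(-8 + 6)) - 8 = (1 + 6*(-2)) - 8 = (1 - 12) - 8 = -11 - 8 = -19)
1/(t(-17) + (-603 - 1937)) = 1/(-19 + (-603 - 1937)) = 1/(-19 - 2540) = 1/(-2559) = -1/2559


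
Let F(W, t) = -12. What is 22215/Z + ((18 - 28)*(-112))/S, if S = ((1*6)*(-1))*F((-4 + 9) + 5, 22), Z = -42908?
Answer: 5807185/386172 ≈ 15.038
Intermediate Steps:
S = 72 (S = ((1*6)*(-1))*(-12) = (6*(-1))*(-12) = -6*(-12) = 72)
22215/Z + ((18 - 28)*(-112))/S = 22215/(-42908) + ((18 - 28)*(-112))/72 = 22215*(-1/42908) - 10*(-112)*(1/72) = -22215/42908 + 1120*(1/72) = -22215/42908 + 140/9 = 5807185/386172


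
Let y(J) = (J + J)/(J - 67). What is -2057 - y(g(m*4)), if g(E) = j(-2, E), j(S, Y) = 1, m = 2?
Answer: -67880/33 ≈ -2057.0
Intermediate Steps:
g(E) = 1
y(J) = 2*J/(-67 + J) (y(J) = (2*J)/(-67 + J) = 2*J/(-67 + J))
-2057 - y(g(m*4)) = -2057 - 2/(-67 + 1) = -2057 - 2/(-66) = -2057 - 2*(-1)/66 = -2057 - 1*(-1/33) = -2057 + 1/33 = -67880/33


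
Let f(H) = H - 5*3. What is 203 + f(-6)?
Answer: 182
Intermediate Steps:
f(H) = -15 + H (f(H) = H - 15 = -15 + H)
203 + f(-6) = 203 + (-15 - 6) = 203 - 21 = 182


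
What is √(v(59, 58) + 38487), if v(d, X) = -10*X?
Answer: √37907 ≈ 194.70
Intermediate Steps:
√(v(59, 58) + 38487) = √(-10*58 + 38487) = √(-580 + 38487) = √37907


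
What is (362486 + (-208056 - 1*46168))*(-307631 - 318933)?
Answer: -67833071768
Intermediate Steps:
(362486 + (-208056 - 1*46168))*(-307631 - 318933) = (362486 + (-208056 - 46168))*(-626564) = (362486 - 254224)*(-626564) = 108262*(-626564) = -67833071768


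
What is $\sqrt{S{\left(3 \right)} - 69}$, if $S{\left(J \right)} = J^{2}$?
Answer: $2 i \sqrt{15} \approx 7.746 i$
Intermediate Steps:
$\sqrt{S{\left(3 \right)} - 69} = \sqrt{3^{2} - 69} = \sqrt{9 - 69} = \sqrt{-60} = 2 i \sqrt{15}$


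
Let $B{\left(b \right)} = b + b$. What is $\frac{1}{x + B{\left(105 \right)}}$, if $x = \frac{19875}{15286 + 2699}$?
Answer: $\frac{1199}{253115} \approx 0.004737$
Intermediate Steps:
$B{\left(b \right)} = 2 b$
$x = \frac{1325}{1199}$ ($x = \frac{19875}{17985} = 19875 \cdot \frac{1}{17985} = \frac{1325}{1199} \approx 1.1051$)
$\frac{1}{x + B{\left(105 \right)}} = \frac{1}{\frac{1325}{1199} + 2 \cdot 105} = \frac{1}{\frac{1325}{1199} + 210} = \frac{1}{\frac{253115}{1199}} = \frac{1199}{253115}$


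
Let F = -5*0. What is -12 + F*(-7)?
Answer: -12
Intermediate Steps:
F = 0
-12 + F*(-7) = -12 + 0*(-7) = -12 + 0 = -12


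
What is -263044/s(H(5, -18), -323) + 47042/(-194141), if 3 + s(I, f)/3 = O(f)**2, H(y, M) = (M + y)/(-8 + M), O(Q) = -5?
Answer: -25535364988/6406653 ≈ -3985.8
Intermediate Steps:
H(y, M) = (M + y)/(-8 + M)
s(I, f) = 66 (s(I, f) = -9 + 3*(-5)**2 = -9 + 3*25 = -9 + 75 = 66)
-263044/s(H(5, -18), -323) + 47042/(-194141) = -263044/66 + 47042/(-194141) = -263044*1/66 + 47042*(-1/194141) = -131522/33 - 47042/194141 = -25535364988/6406653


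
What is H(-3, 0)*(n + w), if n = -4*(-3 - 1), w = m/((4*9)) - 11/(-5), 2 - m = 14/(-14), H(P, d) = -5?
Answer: -1097/12 ≈ -91.417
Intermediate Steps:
m = 3 (m = 2 - 14/(-14) = 2 - 14*(-1)/14 = 2 - 1*(-1) = 2 + 1 = 3)
w = 137/60 (w = 3/((4*9)) - 11/(-5) = 3/36 - 11*(-⅕) = 3*(1/36) + 11/5 = 1/12 + 11/5 = 137/60 ≈ 2.2833)
n = 16 (n = -4*(-4) = 16)
H(-3, 0)*(n + w) = -5*(16 + 137/60) = -5*1097/60 = -1097/12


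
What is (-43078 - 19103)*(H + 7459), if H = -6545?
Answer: -56833434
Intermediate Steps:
(-43078 - 19103)*(H + 7459) = (-43078 - 19103)*(-6545 + 7459) = -62181*914 = -56833434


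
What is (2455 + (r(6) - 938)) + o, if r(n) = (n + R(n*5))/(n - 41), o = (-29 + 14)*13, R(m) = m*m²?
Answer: 2752/5 ≈ 550.40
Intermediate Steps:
R(m) = m³
o = -195 (o = -15*13 = -195)
r(n) = (n + 125*n³)/(-41 + n) (r(n) = (n + (n*5)³)/(n - 41) = (n + (5*n)³)/(-41 + n) = (n + 125*n³)/(-41 + n))
(2455 + (r(6) - 938)) + o = (2455 + ((6 + 125*6³)/(-41 + 6) - 938)) - 195 = (2455 + ((6 + 125*216)/(-35) - 938)) - 195 = (2455 + (-(6 + 27000)/35 - 938)) - 195 = (2455 + (-1/35*27006 - 938)) - 195 = (2455 + (-3858/5 - 938)) - 195 = (2455 - 8548/5) - 195 = 3727/5 - 195 = 2752/5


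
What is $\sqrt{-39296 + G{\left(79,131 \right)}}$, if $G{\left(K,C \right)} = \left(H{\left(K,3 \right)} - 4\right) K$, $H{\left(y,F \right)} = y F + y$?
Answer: $2 i \sqrt{3662} \approx 121.03 i$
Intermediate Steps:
$H{\left(y,F \right)} = y + F y$ ($H{\left(y,F \right)} = F y + y = y + F y$)
$G{\left(K,C \right)} = K \left(-4 + 4 K\right)$ ($G{\left(K,C \right)} = \left(K \left(1 + 3\right) - 4\right) K = \left(K 4 - 4\right) K = \left(4 K - 4\right) K = \left(-4 + 4 K\right) K = K \left(-4 + 4 K\right)$)
$\sqrt{-39296 + G{\left(79,131 \right)}} = \sqrt{-39296 + 4 \cdot 79 \left(-1 + 79\right)} = \sqrt{-39296 + 4 \cdot 79 \cdot 78} = \sqrt{-39296 + 24648} = \sqrt{-14648} = 2 i \sqrt{3662}$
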